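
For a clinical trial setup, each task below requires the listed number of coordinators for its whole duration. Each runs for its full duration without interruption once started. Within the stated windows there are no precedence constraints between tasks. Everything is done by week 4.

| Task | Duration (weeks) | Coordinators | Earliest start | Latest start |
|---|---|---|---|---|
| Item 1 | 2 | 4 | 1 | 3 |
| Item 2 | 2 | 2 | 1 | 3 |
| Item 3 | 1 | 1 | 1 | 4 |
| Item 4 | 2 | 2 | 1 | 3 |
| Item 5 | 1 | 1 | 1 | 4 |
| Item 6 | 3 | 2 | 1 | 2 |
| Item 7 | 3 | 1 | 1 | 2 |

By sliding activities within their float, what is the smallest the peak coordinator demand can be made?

7

Early-start (Item 1@1, Item 2@1, Item 3@1, Item 4@1, Item 5@1, Item 6@1, Item 7@1) gives peak 13: w1:13  w2:11  w3:3  w4:0.
Shift Item 2→3, Item 4→3, Item 6→2.
Schedule Item 1@1, Item 2@3, Item 3@1, Item 4@3, Item 5@1, Item 6@2, Item 7@1: w1:7  w2:7  w3:7  w4:6 — peak 7.
Total coordinator-weeks = 27 over 4 weeks ⇒ peak ≥ ⌈27/4⌉ = 7, so 7 is optimal.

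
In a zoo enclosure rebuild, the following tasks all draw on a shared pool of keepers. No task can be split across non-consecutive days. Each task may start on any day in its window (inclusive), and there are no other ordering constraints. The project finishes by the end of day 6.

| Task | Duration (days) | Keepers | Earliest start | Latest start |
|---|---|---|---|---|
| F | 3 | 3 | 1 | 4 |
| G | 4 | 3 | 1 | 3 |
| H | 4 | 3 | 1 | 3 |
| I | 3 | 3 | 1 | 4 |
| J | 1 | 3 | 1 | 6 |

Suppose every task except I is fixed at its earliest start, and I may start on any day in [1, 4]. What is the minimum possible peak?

12

I@1: d1:15  d2:12  d3:12  d4:6  d5:0  d6:0 → peak 15
I@2: d1:12  d2:12  d3:12  d4:9  d5:0  d6:0 → peak 12
I@3: d1:12  d2:9  d3:12  d4:9  d5:3  d6:0 → peak 12
I@4: d1:12  d2:9  d3:9  d4:9  d5:3  d6:3 → peak 12
Best is I@2, peak 12.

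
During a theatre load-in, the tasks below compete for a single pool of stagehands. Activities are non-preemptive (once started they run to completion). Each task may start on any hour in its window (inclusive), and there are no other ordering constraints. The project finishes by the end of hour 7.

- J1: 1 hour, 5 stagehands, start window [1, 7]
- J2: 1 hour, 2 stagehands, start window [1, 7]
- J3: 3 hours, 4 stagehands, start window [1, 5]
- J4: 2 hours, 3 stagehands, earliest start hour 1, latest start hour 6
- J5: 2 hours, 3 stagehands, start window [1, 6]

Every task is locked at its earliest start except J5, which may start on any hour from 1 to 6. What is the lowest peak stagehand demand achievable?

J5@1: h1:17  h2:10  h3:4  h4:0  h5:0  h6:0  h7:0 → peak 17
J5@2: h1:14  h2:10  h3:7  h4:0  h5:0  h6:0  h7:0 → peak 14
J5@3: h1:14  h2:7  h3:7  h4:3  h5:0  h6:0  h7:0 → peak 14
J5@4: h1:14  h2:7  h3:4  h4:3  h5:3  h6:0  h7:0 → peak 14
J5@5: h1:14  h2:7  h3:4  h4:0  h5:3  h6:3  h7:0 → peak 14
J5@6: h1:14  h2:7  h3:4  h4:0  h5:0  h6:3  h7:3 → peak 14
Best is J5@2, peak 14.

14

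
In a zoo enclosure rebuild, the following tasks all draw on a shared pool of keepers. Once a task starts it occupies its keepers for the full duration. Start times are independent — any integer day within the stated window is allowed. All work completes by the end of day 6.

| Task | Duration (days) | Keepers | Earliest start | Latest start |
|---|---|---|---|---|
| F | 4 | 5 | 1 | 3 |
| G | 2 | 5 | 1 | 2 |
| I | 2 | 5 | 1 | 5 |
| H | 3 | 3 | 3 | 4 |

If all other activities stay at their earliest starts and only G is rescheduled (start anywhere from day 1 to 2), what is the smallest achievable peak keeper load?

15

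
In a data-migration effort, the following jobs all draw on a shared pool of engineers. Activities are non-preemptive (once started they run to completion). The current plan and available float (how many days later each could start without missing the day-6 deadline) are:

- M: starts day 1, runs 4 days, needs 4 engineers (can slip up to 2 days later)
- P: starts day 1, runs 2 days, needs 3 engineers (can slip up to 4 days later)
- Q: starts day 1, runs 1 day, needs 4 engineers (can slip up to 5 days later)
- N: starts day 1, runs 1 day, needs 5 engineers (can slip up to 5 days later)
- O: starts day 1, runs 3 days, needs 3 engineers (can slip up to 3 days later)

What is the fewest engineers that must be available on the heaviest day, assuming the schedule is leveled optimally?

Early-start (M@1, P@1, Q@1, N@1, O@1) gives peak 19: d1:19  d2:10  d3:7  d4:4  d5:0  d6:0.
Shift Q→5, N→6, O→3.
Schedule M@1, P@1, Q@5, N@6, O@3: d1:7  d2:7  d3:7  d4:7  d5:7  d6:5 — peak 7.
Total engineer-days = 40 over 6 days ⇒ peak ≥ ⌈40/6⌉ = 7, so 7 is optimal.

7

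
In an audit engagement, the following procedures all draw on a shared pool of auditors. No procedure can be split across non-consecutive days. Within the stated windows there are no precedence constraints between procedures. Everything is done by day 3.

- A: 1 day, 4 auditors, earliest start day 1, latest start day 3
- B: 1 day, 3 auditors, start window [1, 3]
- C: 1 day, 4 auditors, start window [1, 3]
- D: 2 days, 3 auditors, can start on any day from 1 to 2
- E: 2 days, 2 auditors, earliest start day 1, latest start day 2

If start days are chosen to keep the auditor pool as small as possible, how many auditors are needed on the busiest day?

8

Early-start (A@1, B@1, C@1, D@1, E@1) gives peak 16: d1:16  d2:5  d3:0.
Shift B→2, D→2, E→2.
Schedule A@1, B@2, C@1, D@2, E@2: d1:8  d2:8  d3:5 — peak 8.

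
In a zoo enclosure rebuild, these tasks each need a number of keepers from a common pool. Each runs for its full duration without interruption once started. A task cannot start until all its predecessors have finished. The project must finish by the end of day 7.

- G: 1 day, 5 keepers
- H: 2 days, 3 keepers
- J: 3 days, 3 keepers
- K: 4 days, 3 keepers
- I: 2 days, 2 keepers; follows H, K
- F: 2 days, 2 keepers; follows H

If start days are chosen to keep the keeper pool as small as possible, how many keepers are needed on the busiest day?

Early-start (G@1, H@1, J@1, K@1, I@5, F@3) gives peak 14: d1:14  d2:9  d3:8  d4:5  d5:2  d6:2  d7:0.
Shift H→2, J→4, K→2, I→6, F→6.
Schedule G@1, H@2, J@4, K@2, I@6, F@6: d1:5  d2:6  d3:6  d4:6  d5:6  d6:7  d7:4 — peak 7.

7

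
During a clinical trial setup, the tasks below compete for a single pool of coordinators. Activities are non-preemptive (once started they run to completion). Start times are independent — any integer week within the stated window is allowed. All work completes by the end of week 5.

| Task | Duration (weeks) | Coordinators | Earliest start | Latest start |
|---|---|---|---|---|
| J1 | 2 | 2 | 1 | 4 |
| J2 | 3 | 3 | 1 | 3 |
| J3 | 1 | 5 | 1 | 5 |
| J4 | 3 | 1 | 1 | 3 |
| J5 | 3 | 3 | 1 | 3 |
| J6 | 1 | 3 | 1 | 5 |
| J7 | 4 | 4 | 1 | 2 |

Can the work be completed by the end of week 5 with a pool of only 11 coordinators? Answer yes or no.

yes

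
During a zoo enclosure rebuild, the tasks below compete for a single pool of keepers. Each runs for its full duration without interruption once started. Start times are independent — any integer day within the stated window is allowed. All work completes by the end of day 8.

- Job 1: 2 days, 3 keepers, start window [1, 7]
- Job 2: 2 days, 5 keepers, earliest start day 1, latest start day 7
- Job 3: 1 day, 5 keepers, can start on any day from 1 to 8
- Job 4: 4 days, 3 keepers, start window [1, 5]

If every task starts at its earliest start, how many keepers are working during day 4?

At early start, day 4 has: Job 4.
Demand: 3 = 3.

3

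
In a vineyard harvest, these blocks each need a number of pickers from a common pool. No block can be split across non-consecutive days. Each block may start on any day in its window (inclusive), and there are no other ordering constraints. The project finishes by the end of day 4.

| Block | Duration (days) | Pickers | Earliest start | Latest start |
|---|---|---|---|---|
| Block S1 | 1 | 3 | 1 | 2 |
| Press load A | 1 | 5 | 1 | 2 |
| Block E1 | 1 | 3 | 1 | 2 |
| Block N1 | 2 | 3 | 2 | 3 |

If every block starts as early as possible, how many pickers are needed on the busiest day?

11

Early-start schedule: Block S1@1, Press load A@1, Block E1@1, Block N1@2.
Load per day: day 1: 11, day 2: 3, day 3: 3, day 4: 0.
Peak is 11.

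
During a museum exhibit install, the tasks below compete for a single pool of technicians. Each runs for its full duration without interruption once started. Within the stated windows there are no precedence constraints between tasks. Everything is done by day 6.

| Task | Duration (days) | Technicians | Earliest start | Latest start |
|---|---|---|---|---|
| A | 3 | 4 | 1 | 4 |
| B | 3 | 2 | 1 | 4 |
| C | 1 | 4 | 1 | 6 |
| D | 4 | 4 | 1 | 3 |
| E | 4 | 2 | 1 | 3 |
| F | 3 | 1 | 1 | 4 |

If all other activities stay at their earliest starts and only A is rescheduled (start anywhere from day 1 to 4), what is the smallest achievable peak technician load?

13

A@1: d1:17  d2:13  d3:13  d4:6  d5:0  d6:0 → peak 17
A@2: d1:13  d2:13  d3:13  d4:10  d5:0  d6:0 → peak 13
A@3: d1:13  d2:9  d3:13  d4:10  d5:4  d6:0 → peak 13
A@4: d1:13  d2:9  d3:9  d4:10  d5:4  d6:4 → peak 13
Best is A@2, peak 13.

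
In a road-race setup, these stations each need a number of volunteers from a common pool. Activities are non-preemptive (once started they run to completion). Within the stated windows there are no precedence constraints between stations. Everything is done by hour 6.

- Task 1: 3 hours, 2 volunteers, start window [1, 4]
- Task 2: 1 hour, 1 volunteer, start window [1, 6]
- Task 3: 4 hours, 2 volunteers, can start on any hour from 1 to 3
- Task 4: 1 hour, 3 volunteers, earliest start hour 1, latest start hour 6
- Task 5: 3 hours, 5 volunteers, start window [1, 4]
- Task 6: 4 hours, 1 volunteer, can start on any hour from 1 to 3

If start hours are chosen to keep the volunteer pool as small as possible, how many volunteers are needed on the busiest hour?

8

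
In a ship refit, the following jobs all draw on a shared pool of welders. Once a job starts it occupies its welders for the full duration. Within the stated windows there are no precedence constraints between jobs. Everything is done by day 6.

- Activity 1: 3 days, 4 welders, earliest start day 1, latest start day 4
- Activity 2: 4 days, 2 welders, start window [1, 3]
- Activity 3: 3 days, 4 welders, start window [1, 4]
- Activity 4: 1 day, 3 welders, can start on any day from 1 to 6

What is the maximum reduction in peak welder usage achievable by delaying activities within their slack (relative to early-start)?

6

Early-start peak: d1:13  d2:10  d3:10  d4:2  d5:0  d6:0 ⇒ 13.
Leveled (Activity 1@1, Activity 2@1, Activity 3@4, Activity 4@5): d1:6  d2:6  d3:6  d4:6  d5:7  d6:4 ⇒ 7.
Reduction 13 − 7 = 6.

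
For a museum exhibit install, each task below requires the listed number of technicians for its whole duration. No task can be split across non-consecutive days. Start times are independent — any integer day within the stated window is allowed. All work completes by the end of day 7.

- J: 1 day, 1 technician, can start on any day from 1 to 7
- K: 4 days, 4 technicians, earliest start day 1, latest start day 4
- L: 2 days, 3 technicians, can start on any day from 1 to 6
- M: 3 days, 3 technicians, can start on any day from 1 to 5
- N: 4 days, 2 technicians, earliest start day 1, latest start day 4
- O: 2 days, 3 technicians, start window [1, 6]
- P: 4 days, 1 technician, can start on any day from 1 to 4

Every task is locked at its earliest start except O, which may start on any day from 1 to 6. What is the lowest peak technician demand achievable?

14

O@1: d1:17  d2:16  d3:10  d4:7  d5:0  d6:0  d7:0 → peak 17
O@2: d1:14  d2:16  d3:13  d4:7  d5:0  d6:0  d7:0 → peak 16
O@3: d1:14  d2:13  d3:13  d4:10  d5:0  d6:0  d7:0 → peak 14
O@4: d1:14  d2:13  d3:10  d4:10  d5:3  d6:0  d7:0 → peak 14
O@5: d1:14  d2:13  d3:10  d4:7  d5:3  d6:3  d7:0 → peak 14
O@6: d1:14  d2:13  d3:10  d4:7  d5:0  d6:3  d7:3 → peak 14
Best is O@3, peak 14.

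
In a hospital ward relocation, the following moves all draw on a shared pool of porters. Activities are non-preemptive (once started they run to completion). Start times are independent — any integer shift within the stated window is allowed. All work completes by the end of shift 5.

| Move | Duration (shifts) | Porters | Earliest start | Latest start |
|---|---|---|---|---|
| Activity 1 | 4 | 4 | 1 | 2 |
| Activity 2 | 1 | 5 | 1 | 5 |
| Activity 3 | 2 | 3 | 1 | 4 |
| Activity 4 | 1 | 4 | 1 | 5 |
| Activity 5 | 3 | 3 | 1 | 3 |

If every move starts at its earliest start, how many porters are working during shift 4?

4

At early start, shift 4 has: Activity 1.
Demand: 4 = 4.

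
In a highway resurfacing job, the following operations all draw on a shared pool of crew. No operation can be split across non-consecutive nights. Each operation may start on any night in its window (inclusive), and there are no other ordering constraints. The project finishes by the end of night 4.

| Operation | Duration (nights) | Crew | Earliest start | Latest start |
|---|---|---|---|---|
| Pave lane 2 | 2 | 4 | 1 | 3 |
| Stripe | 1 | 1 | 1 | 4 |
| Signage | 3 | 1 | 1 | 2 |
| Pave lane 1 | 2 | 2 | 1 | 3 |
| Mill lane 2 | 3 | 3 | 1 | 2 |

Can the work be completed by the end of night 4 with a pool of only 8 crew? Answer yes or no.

yes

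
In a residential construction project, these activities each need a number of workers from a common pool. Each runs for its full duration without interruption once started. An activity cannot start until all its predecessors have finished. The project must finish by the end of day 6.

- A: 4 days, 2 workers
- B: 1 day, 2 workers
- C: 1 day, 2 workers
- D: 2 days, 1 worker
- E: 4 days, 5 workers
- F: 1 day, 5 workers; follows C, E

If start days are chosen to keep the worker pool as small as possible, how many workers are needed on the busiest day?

Early-start (A@1, B@1, C@1, D@1, E@1, F@5) gives peak 12: d1:12  d2:8  d3:7  d4:7  d5:5  d6:0.
Shift D→5, E→2, F→6.
Schedule A@1, B@1, C@1, D@5, E@2, F@6: d1:6  d2:7  d3:7  d4:7  d5:6  d6:6 — peak 7.
Total worker-days = 39 over 6 days ⇒ peak ≥ ⌈39/6⌉ = 7, so 7 is optimal.

7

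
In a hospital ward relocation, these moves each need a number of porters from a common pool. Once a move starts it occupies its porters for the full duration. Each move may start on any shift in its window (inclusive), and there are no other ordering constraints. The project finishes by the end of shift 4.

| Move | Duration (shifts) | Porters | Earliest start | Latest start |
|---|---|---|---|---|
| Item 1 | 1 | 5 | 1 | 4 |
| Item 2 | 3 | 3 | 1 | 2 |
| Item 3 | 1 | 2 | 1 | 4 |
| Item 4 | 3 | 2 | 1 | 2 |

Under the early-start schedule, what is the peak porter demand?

Early-start schedule: Item 1@1, Item 2@1, Item 3@1, Item 4@1.
Load per shift: shift 1: 12, shift 2: 5, shift 3: 5, shift 4: 0.
Peak is 12.

12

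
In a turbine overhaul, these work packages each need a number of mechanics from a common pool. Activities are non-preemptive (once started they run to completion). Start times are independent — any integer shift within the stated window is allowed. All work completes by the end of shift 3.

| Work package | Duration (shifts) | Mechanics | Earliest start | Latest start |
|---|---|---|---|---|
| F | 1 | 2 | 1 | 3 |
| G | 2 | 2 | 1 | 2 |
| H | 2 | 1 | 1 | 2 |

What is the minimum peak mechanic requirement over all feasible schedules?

Early-start (F@1, G@1, H@1) gives peak 5: s1:5  s2:3  s3:0.
Shift G→2.
Schedule F@1, G@2, H@1: s1:3  s2:3  s3:2 — peak 3.
Total mechanic-shifts = 8 over 3 shifts ⇒ peak ≥ ⌈8/3⌉ = 3, so 3 is optimal.

3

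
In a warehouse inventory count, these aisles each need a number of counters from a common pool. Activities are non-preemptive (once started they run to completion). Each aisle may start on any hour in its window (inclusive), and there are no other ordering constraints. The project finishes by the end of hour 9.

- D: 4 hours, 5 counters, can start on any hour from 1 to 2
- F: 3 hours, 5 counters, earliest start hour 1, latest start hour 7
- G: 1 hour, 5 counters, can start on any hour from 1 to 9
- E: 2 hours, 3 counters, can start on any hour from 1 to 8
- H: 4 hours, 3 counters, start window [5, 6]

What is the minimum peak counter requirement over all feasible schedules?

8

Early-start (D@1, F@1, G@1, E@1, H@5) gives peak 18: h1:18  h2:13  h3:10  h4:5  h5:3  h6:3  h7:3  h8:3  h9:0.
Shift F→5, G→8.
Schedule D@1, F@5, G@8, E@1, H@5: h1:8  h2:8  h3:5  h4:5  h5:8  h6:8  h7:8  h8:8  h9:0 — peak 8.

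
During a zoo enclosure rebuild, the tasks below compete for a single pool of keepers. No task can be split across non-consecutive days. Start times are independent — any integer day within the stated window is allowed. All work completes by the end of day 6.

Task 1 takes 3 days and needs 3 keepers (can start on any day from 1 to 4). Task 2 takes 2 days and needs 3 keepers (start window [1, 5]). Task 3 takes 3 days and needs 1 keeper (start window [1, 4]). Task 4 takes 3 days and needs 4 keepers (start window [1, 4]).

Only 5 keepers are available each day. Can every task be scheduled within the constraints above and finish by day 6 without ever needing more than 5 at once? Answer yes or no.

no

The minimum achievable peak is 6; 5 < 6, so no feasible schedule stays within the cap.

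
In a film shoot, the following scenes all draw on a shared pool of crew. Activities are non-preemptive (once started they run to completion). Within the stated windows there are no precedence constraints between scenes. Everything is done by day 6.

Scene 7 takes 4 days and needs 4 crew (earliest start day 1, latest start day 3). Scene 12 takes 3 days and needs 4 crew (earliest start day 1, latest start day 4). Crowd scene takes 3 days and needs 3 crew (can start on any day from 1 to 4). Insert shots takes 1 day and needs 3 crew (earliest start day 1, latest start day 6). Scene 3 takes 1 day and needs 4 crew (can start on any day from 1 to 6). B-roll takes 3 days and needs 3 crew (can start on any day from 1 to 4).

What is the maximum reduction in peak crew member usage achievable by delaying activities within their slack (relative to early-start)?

Early-start peak: d1:21  d2:14  d3:14  d4:4  d5:0  d6:0 ⇒ 21.
Leveled (Scene 7@1, Scene 12@1, Crowd scene@4, Insert shots@5, Scene 3@6, B-roll@4): d1:8  d2:8  d3:8  d4:10  d5:9  d6:10 ⇒ 10.
Reduction 21 − 10 = 11.

11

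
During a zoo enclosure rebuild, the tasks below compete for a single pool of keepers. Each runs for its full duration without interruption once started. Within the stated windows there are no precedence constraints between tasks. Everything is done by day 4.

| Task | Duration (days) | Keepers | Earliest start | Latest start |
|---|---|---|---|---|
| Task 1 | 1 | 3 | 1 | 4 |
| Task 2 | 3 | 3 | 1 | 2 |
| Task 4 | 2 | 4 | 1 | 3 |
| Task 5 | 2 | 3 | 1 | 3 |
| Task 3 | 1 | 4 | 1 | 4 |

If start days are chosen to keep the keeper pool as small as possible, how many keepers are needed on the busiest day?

Early-start (Task 1@1, Task 2@1, Task 4@1, Task 5@1, Task 3@1) gives peak 17: d1:17  d2:10  d3:3  d4:0.
Shift Task 4→3, Task 3→4.
Schedule Task 1@1, Task 2@1, Task 4@3, Task 5@1, Task 3@4: d1:9  d2:6  d3:7  d4:8 — peak 9.

9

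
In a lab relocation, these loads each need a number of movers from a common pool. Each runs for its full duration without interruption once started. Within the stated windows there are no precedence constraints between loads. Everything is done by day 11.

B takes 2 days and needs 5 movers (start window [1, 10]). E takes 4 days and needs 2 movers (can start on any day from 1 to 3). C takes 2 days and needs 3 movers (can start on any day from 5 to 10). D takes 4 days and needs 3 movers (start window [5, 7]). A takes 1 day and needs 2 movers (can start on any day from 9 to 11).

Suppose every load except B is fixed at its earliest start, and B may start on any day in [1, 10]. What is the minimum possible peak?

6

B@1: d1:7  d2:7  d3:2  d4:2  d5:6  d6:6  d7:3  d8:3  d9:2  d10:0  d11:0 → peak 7
B@2: d1:2  d2:7  d3:7  d4:2  d5:6  d6:6  d7:3  d8:3  d9:2  d10:0  d11:0 → peak 7
B@3: d1:2  d2:2  d3:7  d4:7  d5:6  d6:6  d7:3  d8:3  d9:2  d10:0  d11:0 → peak 7
B@4: d1:2  d2:2  d3:2  d4:7  d5:11  d6:6  d7:3  d8:3  d9:2  d10:0  d11:0 → peak 11
B@5: d1:2  d2:2  d3:2  d4:2  d5:11  d6:11  d7:3  d8:3  d9:2  d10:0  d11:0 → peak 11
B@6: d1:2  d2:2  d3:2  d4:2  d5:6  d6:11  d7:8  d8:3  d9:2  d10:0  d11:0 → peak 11
B@7: d1:2  d2:2  d3:2  d4:2  d5:6  d6:6  d7:8  d8:8  d9:2  d10:0  d11:0 → peak 8
B@8: d1:2  d2:2  d3:2  d4:2  d5:6  d6:6  d7:3  d8:8  d9:7  d10:0  d11:0 → peak 8
B@9: d1:2  d2:2  d3:2  d4:2  d5:6  d6:6  d7:3  d8:3  d9:7  d10:5  d11:0 → peak 7
B@10: d1:2  d2:2  d3:2  d4:2  d5:6  d6:6  d7:3  d8:3  d9:2  d10:5  d11:5 → peak 6
Best is B@10, peak 6.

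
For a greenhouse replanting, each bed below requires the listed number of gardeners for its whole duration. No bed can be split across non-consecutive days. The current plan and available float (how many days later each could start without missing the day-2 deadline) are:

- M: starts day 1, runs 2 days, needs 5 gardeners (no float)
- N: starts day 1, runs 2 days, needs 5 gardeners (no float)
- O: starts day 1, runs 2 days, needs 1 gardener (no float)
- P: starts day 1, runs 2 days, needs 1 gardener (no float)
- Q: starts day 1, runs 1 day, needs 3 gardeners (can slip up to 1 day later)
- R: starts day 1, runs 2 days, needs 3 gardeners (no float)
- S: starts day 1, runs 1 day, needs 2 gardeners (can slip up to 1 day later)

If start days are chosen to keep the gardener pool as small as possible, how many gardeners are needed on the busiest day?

Early-start (M@1, N@1, O@1, P@1, Q@1, R@1, S@1) gives peak 20: d1:20  d2:15.
Shift S→2.
Schedule M@1, N@1, O@1, P@1, Q@1, R@1, S@2: d1:18  d2:17 — peak 18.
Total gardener-days = 35 over 2 days ⇒ peak ≥ ⌈35/2⌉ = 18, so 18 is optimal.

18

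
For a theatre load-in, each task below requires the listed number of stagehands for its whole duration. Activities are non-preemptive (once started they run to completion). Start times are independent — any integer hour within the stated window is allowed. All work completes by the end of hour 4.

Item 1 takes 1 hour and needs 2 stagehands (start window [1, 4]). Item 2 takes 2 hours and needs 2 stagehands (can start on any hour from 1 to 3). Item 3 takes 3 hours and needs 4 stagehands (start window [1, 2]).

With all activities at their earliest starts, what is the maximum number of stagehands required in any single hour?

Early-start schedule: Item 1@1, Item 2@1, Item 3@1.
Load per hour: hour 1: 8, hour 2: 6, hour 3: 4, hour 4: 0.
Peak is 8.

8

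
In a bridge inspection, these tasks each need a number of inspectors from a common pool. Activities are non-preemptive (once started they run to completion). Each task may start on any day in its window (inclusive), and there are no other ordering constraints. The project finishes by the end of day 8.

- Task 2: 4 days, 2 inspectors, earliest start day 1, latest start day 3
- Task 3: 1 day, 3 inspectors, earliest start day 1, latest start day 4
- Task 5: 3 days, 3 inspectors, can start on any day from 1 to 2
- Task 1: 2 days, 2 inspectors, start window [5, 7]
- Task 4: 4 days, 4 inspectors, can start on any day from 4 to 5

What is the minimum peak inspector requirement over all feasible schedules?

6

Early-start (Task 2@1, Task 3@1, Task 5@1, Task 1@5, Task 4@4) gives peak 8: d1:8  d2:5  d3:5  d4:6  d5:6  d6:6  d7:4  d8:0.
Shift Task 5→2, Task 4→5.
Schedule Task 2@1, Task 3@1, Task 5@2, Task 1@5, Task 4@5: d1:5  d2:5  d3:5  d4:5  d5:6  d6:6  d7:4  d8:4 — peak 6.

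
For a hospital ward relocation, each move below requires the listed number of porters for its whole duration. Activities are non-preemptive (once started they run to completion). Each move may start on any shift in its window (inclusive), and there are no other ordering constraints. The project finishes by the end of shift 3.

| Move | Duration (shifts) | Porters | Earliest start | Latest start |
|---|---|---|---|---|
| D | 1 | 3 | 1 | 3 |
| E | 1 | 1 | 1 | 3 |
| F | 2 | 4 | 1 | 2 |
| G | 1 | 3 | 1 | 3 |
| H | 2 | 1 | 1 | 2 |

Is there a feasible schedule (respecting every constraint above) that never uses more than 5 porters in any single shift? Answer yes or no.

no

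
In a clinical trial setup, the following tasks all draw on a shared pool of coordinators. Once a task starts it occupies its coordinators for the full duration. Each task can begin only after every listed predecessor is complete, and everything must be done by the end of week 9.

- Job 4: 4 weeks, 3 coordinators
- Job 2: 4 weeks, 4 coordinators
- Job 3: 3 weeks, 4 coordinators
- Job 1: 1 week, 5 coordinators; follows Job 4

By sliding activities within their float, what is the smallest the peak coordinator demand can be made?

Early-start (Job 4@1, Job 2@1, Job 3@1, Job 1@5) gives peak 11: w1:11  w2:11  w3:11  w4:7  w5:5  w6:0  w7:0  w8:0  w9:0.
Shift Job 3→5, Job 1→8.
Schedule Job 4@1, Job 2@1, Job 3@5, Job 1@8: w1:7  w2:7  w3:7  w4:7  w5:4  w6:4  w7:4  w8:5  w9:0 — peak 7.

7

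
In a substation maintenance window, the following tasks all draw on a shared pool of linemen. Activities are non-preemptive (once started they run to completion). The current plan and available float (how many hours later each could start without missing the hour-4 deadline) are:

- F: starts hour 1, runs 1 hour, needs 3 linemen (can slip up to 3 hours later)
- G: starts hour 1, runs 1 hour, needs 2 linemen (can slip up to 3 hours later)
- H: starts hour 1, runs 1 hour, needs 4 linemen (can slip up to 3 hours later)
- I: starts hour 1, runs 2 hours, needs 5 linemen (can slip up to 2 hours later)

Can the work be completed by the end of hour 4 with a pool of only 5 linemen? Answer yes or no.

yes

Schedule F@1, G@1, H@2, I@3: h1:5  h2:4  h3:5  h4:5 — peak 5 ≤ 5.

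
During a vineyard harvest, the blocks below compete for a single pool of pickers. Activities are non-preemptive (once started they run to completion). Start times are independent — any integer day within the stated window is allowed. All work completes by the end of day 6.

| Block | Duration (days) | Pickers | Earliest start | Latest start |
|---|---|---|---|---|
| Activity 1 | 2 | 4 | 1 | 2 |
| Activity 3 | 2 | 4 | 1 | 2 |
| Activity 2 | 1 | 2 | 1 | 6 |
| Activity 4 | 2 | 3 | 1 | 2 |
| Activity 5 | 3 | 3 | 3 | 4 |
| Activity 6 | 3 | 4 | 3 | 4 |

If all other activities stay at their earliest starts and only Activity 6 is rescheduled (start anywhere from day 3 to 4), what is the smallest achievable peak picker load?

Activity 6@3: d1:13  d2:11  d3:7  d4:7  d5:7  d6:0 → peak 13
Activity 6@4: d1:13  d2:11  d3:3  d4:7  d5:7  d6:4 → peak 13
Best is Activity 6@3, peak 13.

13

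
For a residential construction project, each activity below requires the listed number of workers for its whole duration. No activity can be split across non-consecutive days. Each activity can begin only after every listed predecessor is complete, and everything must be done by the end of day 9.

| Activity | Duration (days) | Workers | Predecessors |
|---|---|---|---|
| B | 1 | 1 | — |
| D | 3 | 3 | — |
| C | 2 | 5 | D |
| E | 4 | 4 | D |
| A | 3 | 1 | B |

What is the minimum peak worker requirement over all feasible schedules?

5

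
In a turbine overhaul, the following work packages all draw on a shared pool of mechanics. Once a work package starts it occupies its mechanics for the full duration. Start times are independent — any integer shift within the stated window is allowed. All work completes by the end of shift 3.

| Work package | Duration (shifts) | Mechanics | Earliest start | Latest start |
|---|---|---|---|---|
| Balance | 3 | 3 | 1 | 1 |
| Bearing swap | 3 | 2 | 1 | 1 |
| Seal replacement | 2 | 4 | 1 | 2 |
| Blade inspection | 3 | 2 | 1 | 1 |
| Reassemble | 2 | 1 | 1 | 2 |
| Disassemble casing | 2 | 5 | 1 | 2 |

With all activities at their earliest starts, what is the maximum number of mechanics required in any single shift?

17

Early-start schedule: Balance@1, Bearing swap@1, Seal replacement@1, Blade inspection@1, Reassemble@1, Disassemble casing@1.
Load per shift: shift 1: 17, shift 2: 17, shift 3: 7.
Peak is 17.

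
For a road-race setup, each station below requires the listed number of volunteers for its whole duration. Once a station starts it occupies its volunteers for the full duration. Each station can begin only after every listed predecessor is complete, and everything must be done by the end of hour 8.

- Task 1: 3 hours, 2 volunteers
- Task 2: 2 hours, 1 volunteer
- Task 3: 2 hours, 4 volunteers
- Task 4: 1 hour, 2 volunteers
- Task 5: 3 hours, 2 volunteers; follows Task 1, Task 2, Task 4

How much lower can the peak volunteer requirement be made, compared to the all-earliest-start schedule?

5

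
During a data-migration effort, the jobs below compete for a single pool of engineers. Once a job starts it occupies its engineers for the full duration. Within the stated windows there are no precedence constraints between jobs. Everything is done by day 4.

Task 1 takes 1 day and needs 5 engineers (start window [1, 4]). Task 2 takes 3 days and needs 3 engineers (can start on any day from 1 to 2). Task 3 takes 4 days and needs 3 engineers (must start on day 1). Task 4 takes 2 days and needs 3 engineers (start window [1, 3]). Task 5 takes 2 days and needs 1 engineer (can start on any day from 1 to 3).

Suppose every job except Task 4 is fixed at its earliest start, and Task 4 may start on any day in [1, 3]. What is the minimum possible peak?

12

Task 4@1: d1:15  d2:10  d3:6  d4:3 → peak 15
Task 4@2: d1:12  d2:10  d3:9  d4:3 → peak 12
Task 4@3: d1:12  d2:7  d3:9  d4:6 → peak 12
Best is Task 4@2, peak 12.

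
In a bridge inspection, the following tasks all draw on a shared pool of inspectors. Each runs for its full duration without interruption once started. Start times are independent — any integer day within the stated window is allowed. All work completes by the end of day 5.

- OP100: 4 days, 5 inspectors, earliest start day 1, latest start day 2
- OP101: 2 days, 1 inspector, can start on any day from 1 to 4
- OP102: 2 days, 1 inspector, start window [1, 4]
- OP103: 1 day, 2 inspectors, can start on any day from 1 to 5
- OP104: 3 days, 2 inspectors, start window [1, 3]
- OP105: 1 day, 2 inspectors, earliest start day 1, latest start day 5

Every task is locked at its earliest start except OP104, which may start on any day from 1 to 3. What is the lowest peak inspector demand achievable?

11

OP104@1: d1:13  d2:9  d3:7  d4:5  d5:0 → peak 13
OP104@2: d1:11  d2:9  d3:7  d4:7  d5:0 → peak 11
OP104@3: d1:11  d2:7  d3:7  d4:7  d5:2 → peak 11
Best is OP104@2, peak 11.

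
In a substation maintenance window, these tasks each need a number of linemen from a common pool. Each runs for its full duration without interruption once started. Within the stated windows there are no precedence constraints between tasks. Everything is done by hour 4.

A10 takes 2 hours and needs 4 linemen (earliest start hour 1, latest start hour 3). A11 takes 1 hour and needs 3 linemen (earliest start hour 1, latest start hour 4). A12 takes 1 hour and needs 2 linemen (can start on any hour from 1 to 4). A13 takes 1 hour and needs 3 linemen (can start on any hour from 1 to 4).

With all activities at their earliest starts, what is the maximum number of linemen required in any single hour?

12

Early-start schedule: A10@1, A11@1, A12@1, A13@1.
Load per hour: hour 1: 12, hour 2: 4, hour 3: 0, hour 4: 0.
Peak is 12.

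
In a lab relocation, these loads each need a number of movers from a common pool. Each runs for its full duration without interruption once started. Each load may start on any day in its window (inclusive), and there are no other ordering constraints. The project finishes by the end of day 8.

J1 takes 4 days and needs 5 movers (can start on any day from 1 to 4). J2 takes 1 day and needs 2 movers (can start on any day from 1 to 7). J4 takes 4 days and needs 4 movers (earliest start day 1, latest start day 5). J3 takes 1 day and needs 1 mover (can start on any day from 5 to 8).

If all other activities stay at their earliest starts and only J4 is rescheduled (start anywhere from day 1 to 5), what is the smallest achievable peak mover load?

7

J4@1: d1:11  d2:9  d3:9  d4:9  d5:1  d6:0  d7:0  d8:0 → peak 11
J4@2: d1:7  d2:9  d3:9  d4:9  d5:5  d6:0  d7:0  d8:0 → peak 9
J4@3: d1:7  d2:5  d3:9  d4:9  d5:5  d6:4  d7:0  d8:0 → peak 9
J4@4: d1:7  d2:5  d3:5  d4:9  d5:5  d6:4  d7:4  d8:0 → peak 9
J4@5: d1:7  d2:5  d3:5  d4:5  d5:5  d6:4  d7:4  d8:4 → peak 7
Best is J4@5, peak 7.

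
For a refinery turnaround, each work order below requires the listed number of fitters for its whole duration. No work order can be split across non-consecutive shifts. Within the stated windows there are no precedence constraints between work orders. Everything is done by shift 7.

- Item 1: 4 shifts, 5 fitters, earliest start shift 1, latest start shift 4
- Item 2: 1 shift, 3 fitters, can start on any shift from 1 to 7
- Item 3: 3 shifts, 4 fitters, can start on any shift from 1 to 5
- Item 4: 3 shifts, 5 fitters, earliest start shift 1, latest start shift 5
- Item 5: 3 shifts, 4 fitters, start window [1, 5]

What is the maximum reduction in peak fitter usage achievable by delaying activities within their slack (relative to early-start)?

Early-start peak: s1:21  s2:18  s3:18  s4:5  s5:0  s6:0  s7:0 ⇒ 21.
Leveled (Item 1@1, Item 2@1, Item 3@2, Item 4@5, Item 5@5): s1:8  s2:9  s3:9  s4:9  s5:9  s6:9  s7:9 ⇒ 9.
Reduction 21 − 9 = 12.

12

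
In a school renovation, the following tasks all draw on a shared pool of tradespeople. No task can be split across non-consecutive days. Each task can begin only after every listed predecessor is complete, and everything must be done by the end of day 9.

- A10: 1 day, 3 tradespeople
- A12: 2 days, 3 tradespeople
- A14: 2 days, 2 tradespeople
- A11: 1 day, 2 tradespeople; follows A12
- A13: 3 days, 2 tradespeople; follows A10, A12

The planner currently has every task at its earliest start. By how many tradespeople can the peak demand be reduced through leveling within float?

5

Early-start peak: d1:8  d2:5  d3:4  d4:2  d5:2  d6:0  d7:0  d8:0  d9:0 ⇒ 8.
Leveled (A10@1, A12@2, A14@4, A11@6, A13@7): d1:3  d2:3  d3:3  d4:2  d5:2  d6:2  d7:2  d8:2  d9:2 ⇒ 3.
Reduction 8 − 3 = 5.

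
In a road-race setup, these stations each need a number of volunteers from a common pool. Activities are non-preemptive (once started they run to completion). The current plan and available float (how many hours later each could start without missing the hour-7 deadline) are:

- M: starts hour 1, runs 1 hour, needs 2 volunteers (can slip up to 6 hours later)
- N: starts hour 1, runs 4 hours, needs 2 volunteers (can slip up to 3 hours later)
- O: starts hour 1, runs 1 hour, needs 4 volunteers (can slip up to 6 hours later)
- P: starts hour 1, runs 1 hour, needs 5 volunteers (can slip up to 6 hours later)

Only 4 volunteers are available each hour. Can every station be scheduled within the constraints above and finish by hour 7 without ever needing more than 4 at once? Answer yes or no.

The minimum achievable peak is 5; 4 < 5, so no feasible schedule stays within the cap.

no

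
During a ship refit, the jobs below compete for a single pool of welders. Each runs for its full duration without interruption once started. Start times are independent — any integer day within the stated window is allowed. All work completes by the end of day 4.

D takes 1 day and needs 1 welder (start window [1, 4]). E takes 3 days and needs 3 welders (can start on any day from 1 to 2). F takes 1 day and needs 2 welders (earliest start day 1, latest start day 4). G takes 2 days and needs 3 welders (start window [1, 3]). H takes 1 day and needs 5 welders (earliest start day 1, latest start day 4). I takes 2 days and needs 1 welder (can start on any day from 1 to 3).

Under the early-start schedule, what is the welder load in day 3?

At early start, day 3 has: E.
Demand: 3 = 3.

3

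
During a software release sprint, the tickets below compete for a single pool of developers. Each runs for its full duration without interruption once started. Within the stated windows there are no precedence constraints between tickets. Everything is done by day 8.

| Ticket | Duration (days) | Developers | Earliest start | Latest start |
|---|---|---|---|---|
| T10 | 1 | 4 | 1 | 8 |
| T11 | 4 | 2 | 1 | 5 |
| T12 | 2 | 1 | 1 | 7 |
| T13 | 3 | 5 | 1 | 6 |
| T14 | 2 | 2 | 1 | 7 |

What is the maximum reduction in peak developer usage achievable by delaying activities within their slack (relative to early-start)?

9

Early-start peak: d1:14  d2:10  d3:7  d4:2  d5:0  d6:0  d7:0  d8:0 ⇒ 14.
Leveled (T10@1, T11@2, T12@1, T13@6, T14@2): d1:5  d2:5  d3:4  d4:2  d5:2  d6:5  d7:5  d8:5 ⇒ 5.
Reduction 14 − 5 = 9.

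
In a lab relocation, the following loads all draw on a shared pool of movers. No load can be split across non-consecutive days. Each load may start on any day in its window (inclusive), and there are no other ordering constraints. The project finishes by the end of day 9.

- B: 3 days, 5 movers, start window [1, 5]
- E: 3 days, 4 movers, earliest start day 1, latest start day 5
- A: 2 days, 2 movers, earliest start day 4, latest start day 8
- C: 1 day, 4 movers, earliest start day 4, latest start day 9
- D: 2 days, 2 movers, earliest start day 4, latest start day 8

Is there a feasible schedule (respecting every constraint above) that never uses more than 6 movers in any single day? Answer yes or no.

Schedule B@1, E@4, A@7, C@9, D@7: d1:5  d2:5  d3:5  d4:4  d5:4  d6:4  d7:4  d8:4  d9:4 — peak 5 ≤ 6.

yes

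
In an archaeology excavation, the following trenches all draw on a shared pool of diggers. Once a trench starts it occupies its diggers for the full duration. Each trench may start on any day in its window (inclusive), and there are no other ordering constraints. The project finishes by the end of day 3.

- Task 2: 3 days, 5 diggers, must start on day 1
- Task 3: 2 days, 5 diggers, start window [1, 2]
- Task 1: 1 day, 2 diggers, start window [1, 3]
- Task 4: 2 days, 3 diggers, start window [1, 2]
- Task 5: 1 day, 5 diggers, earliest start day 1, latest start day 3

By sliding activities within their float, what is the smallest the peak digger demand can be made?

Early-start (Task 2@1, Task 3@1, Task 1@1, Task 4@1, Task 5@1) gives peak 20: d1:20  d2:13  d3:5.
Shift Task 4→2, Task 5→3.
Schedule Task 2@1, Task 3@1, Task 1@1, Task 4@2, Task 5@3: d1:12  d2:13  d3:13 — peak 13.
Total digger-days = 38 over 3 days ⇒ peak ≥ ⌈38/3⌉ = 13, so 13 is optimal.

13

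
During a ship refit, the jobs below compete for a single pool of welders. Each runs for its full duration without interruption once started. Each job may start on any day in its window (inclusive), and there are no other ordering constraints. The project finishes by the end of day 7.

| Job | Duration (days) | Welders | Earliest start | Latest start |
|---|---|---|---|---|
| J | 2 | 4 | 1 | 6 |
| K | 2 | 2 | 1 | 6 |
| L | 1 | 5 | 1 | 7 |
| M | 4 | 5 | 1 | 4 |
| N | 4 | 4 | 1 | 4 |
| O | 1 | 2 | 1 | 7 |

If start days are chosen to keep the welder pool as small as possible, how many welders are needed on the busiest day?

Early-start (J@1, K@1, L@1, M@1, N@1, O@1) gives peak 22: d1:22  d2:15  d3:9  d4:9  d5:0  d6:0  d7:0.
Shift L→3, M→4, N→3.
Schedule J@1, K@1, L@3, M@4, N@3, O@1: d1:8  d2:6  d3:9  d4:9  d5:9  d6:9  d7:5 — peak 9.

9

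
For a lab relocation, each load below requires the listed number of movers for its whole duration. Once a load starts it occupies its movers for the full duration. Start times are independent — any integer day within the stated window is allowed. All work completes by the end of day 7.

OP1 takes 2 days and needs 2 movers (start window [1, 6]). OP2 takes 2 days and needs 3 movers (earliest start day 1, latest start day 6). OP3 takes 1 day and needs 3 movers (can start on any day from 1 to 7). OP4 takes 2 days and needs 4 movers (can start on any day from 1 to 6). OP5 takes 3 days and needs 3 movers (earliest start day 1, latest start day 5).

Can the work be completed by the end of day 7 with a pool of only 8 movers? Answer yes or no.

Schedule OP1@1, OP2@1, OP3@3, OP4@6, OP5@3: d1:5  d2:5  d3:6  d4:3  d5:3  d6:4  d7:4 — peak 6 ≤ 8.

yes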